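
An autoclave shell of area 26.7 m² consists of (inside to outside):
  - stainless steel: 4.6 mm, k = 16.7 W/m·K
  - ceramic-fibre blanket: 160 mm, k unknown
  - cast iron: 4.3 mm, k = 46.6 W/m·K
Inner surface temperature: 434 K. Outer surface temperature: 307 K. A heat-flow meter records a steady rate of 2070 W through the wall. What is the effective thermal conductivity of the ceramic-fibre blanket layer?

Model the wall as resistances in series:
R_stainless steel = L/(kA) = 0.0046/(16.7×26.7) = 1.032×10^-5 K/W
R_cast iron = L/(kA) = 0.0043/(46.6×26.7) = 3.456×10^-6 K/W
Sum of known resistances R_other = 1.377×10^-5 K/W
Total R = ΔT/Q = 127/2070 = 0.06135 K/W
R_ceramic-fibre blanket = R_total − R_other = 0.06134 K/W
k = L/(R·A) = 0.16/(0.06134×26.7)

k ≈ 0.0977 W/(m·K)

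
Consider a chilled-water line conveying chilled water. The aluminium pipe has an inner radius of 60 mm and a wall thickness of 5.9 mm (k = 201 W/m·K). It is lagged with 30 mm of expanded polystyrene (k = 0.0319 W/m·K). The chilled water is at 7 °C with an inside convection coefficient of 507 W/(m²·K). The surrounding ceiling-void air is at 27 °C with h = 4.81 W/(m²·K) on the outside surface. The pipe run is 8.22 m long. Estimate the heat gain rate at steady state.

Q ≈ 74 W

Per-layer cylindrical resistances, series-summed:
R_inner film = 1/(h_i·2πr₁L) = 1/(507×2π×0.06×8.22) = 6.365×10^-4 K/W
R_aluminium pipe wall = ln(65.9/60)/(2π×201×8.22) = 9.035×10^-6 K/W
R_expanded polystyrene = ln(95.9/65.9)/(2π×0.0319×8.22) = 0.2277 K/W
R_outer film = 1/(h_o·2πr_oL) = 1/(4.81×2π×0.0959×8.22) = 0.04197 K/W
R_total = 0.2703 K/W
Q = ΔT/R_total = 20/0.2703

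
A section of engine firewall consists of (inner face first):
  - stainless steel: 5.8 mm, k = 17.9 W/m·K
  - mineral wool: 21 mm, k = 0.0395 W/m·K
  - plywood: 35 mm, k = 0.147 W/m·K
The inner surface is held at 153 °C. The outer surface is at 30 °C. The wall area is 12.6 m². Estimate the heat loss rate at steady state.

Q ≈ 2010 W

Thermal resistances in series:
R_stainless steel = L/(kA) = 0.0058/(17.9×12.6) = 2.572×10^-5 K/W
R_mineral wool = L/(kA) = 0.021/(0.0395×12.6) = 0.04219 K/W
R_plywood = L/(kA) = 0.035/(0.147×12.6) = 0.0189 K/W
R_total = 0.06112 K/W
Q = ΔT / R_total = 123 / 0.06112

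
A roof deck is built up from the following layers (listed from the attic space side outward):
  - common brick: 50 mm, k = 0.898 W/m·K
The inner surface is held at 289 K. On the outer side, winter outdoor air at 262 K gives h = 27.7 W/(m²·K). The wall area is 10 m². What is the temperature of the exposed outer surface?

Using the resistance-network approach (series):
R_common brick = L/(kA) = 0.05/(0.898×10) = 0.005568 K/W
R_outer film = 1/(h_o·A) = 1/(27.7×10) = 0.00361 K/W
R_total = 0.009178 K/W;  Q = ΔT/R_total = 27/0.009178 = 2942 W
T_interface = T_inner − Q·ΣR(inner→interface) = 289 − 2940×0.005568

T ≈ 273 K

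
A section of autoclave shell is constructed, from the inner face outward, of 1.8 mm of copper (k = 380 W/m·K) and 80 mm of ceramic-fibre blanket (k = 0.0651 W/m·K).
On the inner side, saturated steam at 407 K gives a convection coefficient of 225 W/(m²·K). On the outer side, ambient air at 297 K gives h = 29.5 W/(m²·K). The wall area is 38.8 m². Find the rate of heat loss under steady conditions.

Treating each layer as a thermal resistance in series:
R_inner film = 1/(h_i·A) = 1/(225×38.8) = 1.145×10^-4 K/W
R_copper = L/(kA) = 0.0018/(380×38.8) = 1.221×10^-7 K/W
R_ceramic-fibre blanket = L/(kA) = 0.08/(0.0651×38.8) = 0.03167 K/W
R_outer film = 1/(h_o·A) = 1/(29.5×38.8) = 8.737×10^-4 K/W
R_total = 0.03266 K/W
Q = ΔT / R_total = 110 / 0.03266

Q ≈ 3370 W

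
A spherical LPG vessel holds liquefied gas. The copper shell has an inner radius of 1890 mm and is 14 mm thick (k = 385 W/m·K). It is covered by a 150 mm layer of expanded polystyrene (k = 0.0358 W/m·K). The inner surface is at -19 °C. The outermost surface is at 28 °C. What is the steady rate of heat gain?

Q ≈ 551 W

Radial (spherical) resistances in series:
R_copper shell = (1/1.89 − 1/1.904)/(4π×385) = 8.041×10^-7 K/W
R_expanded polystyrene = (1/1.904 − 1/2.054)/(4π×0.0358) = 0.08526 K/W
R_total = 0.08526 K/W
Q = ΔT/R_total = 47/0.08526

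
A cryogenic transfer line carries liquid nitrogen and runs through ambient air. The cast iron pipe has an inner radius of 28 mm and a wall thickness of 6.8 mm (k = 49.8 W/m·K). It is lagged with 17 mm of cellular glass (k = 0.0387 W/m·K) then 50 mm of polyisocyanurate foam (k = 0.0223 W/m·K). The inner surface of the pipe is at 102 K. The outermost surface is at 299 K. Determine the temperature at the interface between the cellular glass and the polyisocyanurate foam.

T ≈ 152 K

Cylindrical conduction, so R = ln(r₂/r₁)/(2πkL) per layer, in series:
R_cast iron pipe wall = ln(34.8/28)/(2π×49.8×1) = 6.948×10^-4 K/W
R_cellular glass = ln(51.8/34.8)/(2π×0.0387×1) = 1.636 K/W
R_polyisocyanurate foam = ln(101.8/51.8)/(2π×0.0223×1) = 4.822 K/W
R_total = 6.458 K/W
Q = ΔT/R_total = 197/6.458
Q = 30.5 W/m
T_interface = T_inner + Q·ΣR(inner→interface) = 102 + 30.5×1.637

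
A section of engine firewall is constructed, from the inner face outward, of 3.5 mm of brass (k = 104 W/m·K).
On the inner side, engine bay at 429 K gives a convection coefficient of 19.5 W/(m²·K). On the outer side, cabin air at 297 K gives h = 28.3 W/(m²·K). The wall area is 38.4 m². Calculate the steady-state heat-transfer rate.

Q ≈ 58500 W

Model the wall as resistances in series:
R_inner film = 1/(h_i·A) = 1/(19.5×38.4) = 0.001335 K/W
R_brass = L/(kA) = 0.0035/(104×38.4) = 8.764×10^-7 K/W
R_outer film = 1/(h_o·A) = 1/(28.3×38.4) = 9.202×10^-4 K/W
R_total = 0.002257 K/W
Q = ΔT / R_total = 132 / 0.002257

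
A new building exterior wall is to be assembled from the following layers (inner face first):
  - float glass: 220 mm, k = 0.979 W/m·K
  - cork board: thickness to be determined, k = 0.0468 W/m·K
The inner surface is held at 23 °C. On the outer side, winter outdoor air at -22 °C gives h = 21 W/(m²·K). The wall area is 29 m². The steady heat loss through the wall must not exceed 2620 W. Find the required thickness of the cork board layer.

L ≈ 10.6 mm

Model the wall as resistances in series:
R_float glass = L/(kA) = 0.22/(0.979×29) = 0.007749 K/W
R_outer film = 1/(h_o·A) = 1/(21×29) = 0.001642 K/W
Sum of the known resistances R_other = 0.009391 K/W
Required total resistance R_tot = ΔT/Q_allow = 45/2620 = 0.01718 K/W
R_cork board = R_tot − R_other = 0.007785 K/W
L = R·k·A = 0.007785×0.0468×29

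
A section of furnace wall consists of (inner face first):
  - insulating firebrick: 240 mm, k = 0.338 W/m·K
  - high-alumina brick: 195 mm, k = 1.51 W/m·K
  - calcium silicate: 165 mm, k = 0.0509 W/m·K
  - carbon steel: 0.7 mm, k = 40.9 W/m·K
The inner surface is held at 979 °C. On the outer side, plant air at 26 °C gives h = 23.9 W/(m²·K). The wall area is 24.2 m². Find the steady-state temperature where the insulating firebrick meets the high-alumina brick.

T ≈ 815 °C

Thermal resistances in series:
R_insulating firebrick = L/(kA) = 0.24/(0.338×24.2) = 0.02934 K/W
R_high-alumina brick = L/(kA) = 0.195/(1.51×24.2) = 0.005336 K/W
R_calcium silicate = L/(kA) = 0.165/(0.0509×24.2) = 0.134 K/W
R_carbon steel = L/(kA) = 0.0007/(40.9×24.2) = 7.072×10^-7 K/W
R_outer film = 1/(h_o·A) = 1/(23.9×24.2) = 0.001729 K/W
R_total = 0.1704 K/W;  Q = ΔT/R_total = 953/0.1704 = 5594 W
T_interface = T_inner − Q·ΣR(inner→interface) = 979 − 5590×0.02934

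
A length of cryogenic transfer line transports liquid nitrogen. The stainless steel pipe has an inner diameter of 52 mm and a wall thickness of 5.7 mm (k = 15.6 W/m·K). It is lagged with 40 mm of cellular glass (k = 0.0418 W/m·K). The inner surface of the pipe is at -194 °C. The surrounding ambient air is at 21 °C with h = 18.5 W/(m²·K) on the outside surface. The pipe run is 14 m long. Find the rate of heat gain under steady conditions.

For a radial system each layer contributes R = ln(r_out/r_in)/(2πkL); films add R = 1/(hA).
R_stainless steel pipe wall = ln(31.7/26)/(2π×15.6×14) = 1.444×10^-4 K/W
R_cellular glass = ln(71.7/31.7)/(2π×0.0418×14) = 0.222 K/W
R_outer film = 1/(h_o·2πr_oL) = 1/(18.5×2π×0.0717×14) = 0.00857 K/W
R_total = 0.2307 K/W
Q = ΔT/R_total = 215/0.2307

Q ≈ 932 W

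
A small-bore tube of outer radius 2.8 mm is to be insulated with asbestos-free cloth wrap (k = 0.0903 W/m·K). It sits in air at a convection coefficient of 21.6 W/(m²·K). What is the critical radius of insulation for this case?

r_cr ≈ 4.18 mm

For a cylinder r_cr = k/h = 0.0903/21.6
r_cr = 4.18 mm; since the bare radius (2.8 mm) is below r_cr, adding a thin layer of insulation will *increase* heat loss.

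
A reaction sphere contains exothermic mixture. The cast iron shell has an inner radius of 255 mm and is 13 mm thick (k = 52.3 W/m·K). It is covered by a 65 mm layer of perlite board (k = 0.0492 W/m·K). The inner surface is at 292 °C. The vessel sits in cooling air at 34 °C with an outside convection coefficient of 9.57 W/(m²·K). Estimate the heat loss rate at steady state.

Each spherical layer contributes R = (1/r_i − 1/r_o)/(4πk):
R_cast iron shell = (1/0.255 − 1/0.268)/(4π×52.3) = 2.894×10^-4 K/W
R_perlite board = (1/0.268 − 1/0.333)/(4π×0.0492) = 1.178 K/W
R_outer film = 1/(h·4πr_o²) = 1/(9.57×4π×0.333²) = 0.07499 K/W
R_total = 1.253 K/W
Q = ΔT/R_total = 258/1.253

Q ≈ 206 W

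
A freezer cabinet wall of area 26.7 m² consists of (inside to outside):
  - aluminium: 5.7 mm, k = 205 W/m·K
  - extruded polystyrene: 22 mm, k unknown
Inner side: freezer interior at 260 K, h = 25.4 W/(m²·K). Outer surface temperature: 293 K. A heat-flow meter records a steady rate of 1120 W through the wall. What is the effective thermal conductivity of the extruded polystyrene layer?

Thermal resistances in series:
R_inner film = 1/(h_i·A) = 1/(25.4×26.7) = 0.001475 K/W
R_aluminium = L/(kA) = 0.0057/(205×26.7) = 1.041×10^-6 K/W
Sum of known resistances R_other = 0.001476 K/W
Total R = ΔT/Q = 33/1120 = 0.02946 K/W
R_extruded polystyrene = R_total − R_other = 0.02799 K/W
k = L/(R·A) = 0.022/(0.02799×26.7)

k ≈ 0.0294 W/(m·K)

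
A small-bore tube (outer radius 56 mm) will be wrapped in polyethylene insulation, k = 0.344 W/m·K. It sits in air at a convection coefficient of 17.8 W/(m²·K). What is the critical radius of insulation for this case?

r_cr ≈ 19.3 mm

For a cylinder r_cr = k/h = 0.344/17.8
r_cr = 19.3 mm; since the bare radius (56 mm) is above r_cr, any added insulation will reduce heat loss.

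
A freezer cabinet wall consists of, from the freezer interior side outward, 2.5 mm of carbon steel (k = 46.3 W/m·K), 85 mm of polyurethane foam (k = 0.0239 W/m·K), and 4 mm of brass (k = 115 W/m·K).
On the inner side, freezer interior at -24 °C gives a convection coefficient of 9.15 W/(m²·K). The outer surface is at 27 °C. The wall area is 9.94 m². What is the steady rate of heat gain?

Q ≈ 138 W

Thermal resistances in series:
R_inner film = 1/(h_i·A) = 1/(9.15×9.94) = 0.01099 K/W
R_carbon steel = L/(kA) = 0.0025/(46.3×9.94) = 5.432×10^-6 K/W
R_polyurethane foam = L/(kA) = 0.085/(0.0239×9.94) = 0.3578 K/W
R_brass = L/(kA) = 0.004/(115×9.94) = 3.499×10^-6 K/W
R_total = 0.3688 K/W
Q = ΔT / R_total = 51 / 0.3688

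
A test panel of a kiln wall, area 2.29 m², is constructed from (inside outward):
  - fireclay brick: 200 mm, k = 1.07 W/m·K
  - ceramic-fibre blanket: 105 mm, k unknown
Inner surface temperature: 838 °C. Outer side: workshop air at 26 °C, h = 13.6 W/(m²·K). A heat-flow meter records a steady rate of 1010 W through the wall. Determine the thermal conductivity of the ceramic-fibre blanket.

Using the resistance-network approach (series):
R_fireclay brick = L/(kA) = 0.2/(1.07×2.29) = 0.08162 K/W
R_outer film = 1/(h_o·A) = 1/(13.6×2.29) = 0.03211 K/W
Sum of known resistances R_other = 0.1137 K/W
Total R = ΔT/Q = 812/1010 = 0.804 K/W
R_ceramic-fibre blanket = R_total − R_other = 0.6902 K/W
k = L/(R·A) = 0.105/(0.6902×2.29)

k ≈ 0.0664 W/(m·K)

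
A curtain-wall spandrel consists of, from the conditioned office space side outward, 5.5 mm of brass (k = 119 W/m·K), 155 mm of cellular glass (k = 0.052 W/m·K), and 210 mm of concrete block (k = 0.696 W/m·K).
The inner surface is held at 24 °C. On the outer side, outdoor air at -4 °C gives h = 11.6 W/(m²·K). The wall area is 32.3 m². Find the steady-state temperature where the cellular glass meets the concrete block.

Series thermal resistances:
R_brass = L/(kA) = 0.0055/(119×32.3) = 1.431×10^-6 K/W
R_cellular glass = L/(kA) = 0.155/(0.052×32.3) = 0.09228 K/W
R_concrete block = L/(kA) = 0.21/(0.696×32.3) = 0.009341 K/W
R_outer film = 1/(h_o·A) = 1/(11.6×32.3) = 0.002669 K/W
R_total = 0.1043 K/W;  Q = ΔT/R_total = 28/0.1043 = 268.5 W
T_interface = T_inner − Q·ΣR(inner→interface) = 24 − 268×0.09229

T ≈ -0.776 °C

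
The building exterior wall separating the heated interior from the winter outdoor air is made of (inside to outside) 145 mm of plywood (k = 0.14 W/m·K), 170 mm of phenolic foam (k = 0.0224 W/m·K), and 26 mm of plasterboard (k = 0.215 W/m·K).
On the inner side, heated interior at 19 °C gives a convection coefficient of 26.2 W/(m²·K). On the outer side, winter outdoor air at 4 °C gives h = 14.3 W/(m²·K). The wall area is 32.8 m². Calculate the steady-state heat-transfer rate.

Q ≈ 55.6 W

Model the wall as resistances in series:
R_inner film = 1/(h_i·A) = 1/(26.2×32.8) = 0.001164 K/W
R_plywood = L/(kA) = 0.145/(0.14×32.8) = 0.03158 K/W
R_phenolic foam = L/(kA) = 0.17/(0.0224×32.8) = 0.2314 K/W
R_plasterboard = L/(kA) = 0.026/(0.215×32.8) = 0.003687 K/W
R_outer film = 1/(h_o·A) = 1/(14.3×32.8) = 0.002132 K/W
R_total = 0.2699 K/W
Q = ΔT / R_total = 15 / 0.2699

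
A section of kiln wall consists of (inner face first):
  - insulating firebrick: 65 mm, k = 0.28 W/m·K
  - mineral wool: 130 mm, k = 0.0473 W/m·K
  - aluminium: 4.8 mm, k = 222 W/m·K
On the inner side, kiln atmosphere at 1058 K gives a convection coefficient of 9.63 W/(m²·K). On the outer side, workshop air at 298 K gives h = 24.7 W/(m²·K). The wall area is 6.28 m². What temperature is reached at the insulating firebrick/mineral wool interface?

T ≈ 976 K

Thermal resistances in series:
R_inner film = 1/(h_i·A) = 1/(9.63×6.28) = 0.01654 K/W
R_insulating firebrick = L/(kA) = 0.065/(0.28×6.28) = 0.03697 K/W
R_mineral wool = L/(kA) = 0.13/(0.0473×6.28) = 0.4376 K/W
R_aluminium = L/(kA) = 0.0048/(222×6.28) = 3.443×10^-6 K/W
R_outer film = 1/(h_o·A) = 1/(24.7×6.28) = 0.006447 K/W
R_total = 0.4976 K/W;  Q = ΔT/R_total = 760/0.4976 = 1527 W
T_interface = T_inner − Q·ΣR(inner→interface) = 1058 − 1530×0.0535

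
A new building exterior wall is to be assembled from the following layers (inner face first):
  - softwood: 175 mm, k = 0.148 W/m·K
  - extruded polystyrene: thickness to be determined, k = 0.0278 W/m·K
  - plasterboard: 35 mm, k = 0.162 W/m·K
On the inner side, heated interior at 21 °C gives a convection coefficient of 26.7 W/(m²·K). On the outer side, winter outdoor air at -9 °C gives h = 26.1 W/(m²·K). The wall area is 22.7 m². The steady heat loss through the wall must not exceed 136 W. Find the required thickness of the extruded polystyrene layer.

L ≈ 98.2 mm

Model the wall as resistances in series:
R_inner film = 1/(h_i·A) = 1/(26.7×22.7) = 0.00165 K/W
R_softwood = L/(kA) = 0.175/(0.148×22.7) = 0.05209 K/W
R_plasterboard = L/(kA) = 0.035/(0.162×22.7) = 0.009518 K/W
R_outer film = 1/(h_o·A) = 1/(26.1×22.7) = 0.001688 K/W
Sum of the known resistances R_other = 0.06494 K/W
Required total resistance R_tot = ΔT/Q_allow = 30/136 = 0.2206 K/W
R_extruded polystyrene = R_tot − R_other = 0.1556 K/W
L = R·k·A = 0.1556×0.0278×22.7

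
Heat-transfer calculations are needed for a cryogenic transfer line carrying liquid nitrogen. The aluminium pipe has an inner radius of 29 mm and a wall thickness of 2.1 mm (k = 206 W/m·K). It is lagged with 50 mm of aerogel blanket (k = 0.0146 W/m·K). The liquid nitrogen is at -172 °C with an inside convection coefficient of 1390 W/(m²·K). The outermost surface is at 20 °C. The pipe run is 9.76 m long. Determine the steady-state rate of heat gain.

Q ≈ 179 W

Radial resistances (cylindrical: R_cond = ln(r_o/r_i)/(2πkL), R_conv = 1/(h·2πrL)):
R_inner film = 1/(h_i·2πr₁L) = 1/(1390×2π×0.029×9.76) = 4.045×10^-4 K/W
R_aluminium pipe wall = ln(31.1/29)/(2π×206×9.76) = 5.534×10^-6 K/W
R_aerogel blanket = ln(81.1/31.1)/(2π×0.0146×9.76) = 1.071 K/W
R_total = 1.071 K/W
Q = ΔT/R_total = 192/1.071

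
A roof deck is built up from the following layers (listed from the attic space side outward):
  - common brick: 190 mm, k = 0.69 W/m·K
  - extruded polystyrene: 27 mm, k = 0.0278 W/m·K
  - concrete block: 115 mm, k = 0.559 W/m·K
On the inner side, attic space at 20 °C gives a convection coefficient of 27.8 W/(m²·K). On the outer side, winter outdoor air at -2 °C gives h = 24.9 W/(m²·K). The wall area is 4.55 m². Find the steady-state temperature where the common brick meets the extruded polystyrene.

T ≈ 15.5 °C

Thermal resistances in series:
R_inner film = 1/(h_i·A) = 1/(27.8×4.55) = 0.007906 K/W
R_common brick = L/(kA) = 0.19/(0.69×4.55) = 0.06052 K/W
R_extruded polystyrene = L/(kA) = 0.027/(0.0278×4.55) = 0.2135 K/W
R_concrete block = L/(kA) = 0.115/(0.559×4.55) = 0.04521 K/W
R_outer film = 1/(h_o·A) = 1/(24.9×4.55) = 0.008827 K/W
R_total = 0.3359 K/W;  Q = ΔT/R_total = 22/0.3359 = 65.49 W
T_interface = T_inner − Q·ΣR(inner→interface) = 20 − 65.5×0.06842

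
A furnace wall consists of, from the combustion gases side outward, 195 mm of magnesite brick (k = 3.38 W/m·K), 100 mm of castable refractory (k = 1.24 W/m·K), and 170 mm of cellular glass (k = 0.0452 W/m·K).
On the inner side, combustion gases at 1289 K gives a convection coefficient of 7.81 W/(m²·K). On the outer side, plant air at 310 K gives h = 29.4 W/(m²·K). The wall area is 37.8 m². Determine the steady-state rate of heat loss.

Q ≈ 9110 W

Using the resistance-network approach (series):
R_inner film = 1/(h_i·A) = 1/(7.81×37.8) = 0.003387 K/W
R_magnesite brick = L/(kA) = 0.195/(3.38×37.8) = 0.001526 K/W
R_castable refractory = L/(kA) = 0.1/(1.24×37.8) = 0.002133 K/W
R_cellular glass = L/(kA) = 0.17/(0.0452×37.8) = 0.0995 K/W
R_outer film = 1/(h_o·A) = 1/(29.4×37.8) = 8.998×10^-4 K/W
R_total = 0.1074 K/W
Q = ΔT / R_total = 979 / 0.1074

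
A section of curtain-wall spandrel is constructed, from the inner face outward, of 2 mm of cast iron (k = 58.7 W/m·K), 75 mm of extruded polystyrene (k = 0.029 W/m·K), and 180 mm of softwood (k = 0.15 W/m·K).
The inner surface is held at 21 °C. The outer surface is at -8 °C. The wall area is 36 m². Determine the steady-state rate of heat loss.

Treating each layer as a thermal resistance in series:
R_cast iron = L/(kA) = 0.002/(58.7×36) = 9.464×10^-7 K/W
R_extruded polystyrene = L/(kA) = 0.075/(0.029×36) = 0.07184 K/W
R_softwood = L/(kA) = 0.18/(0.15×36) = 0.03333 K/W
R_total = 0.1052 K/W
Q = ΔT / R_total = 29 / 0.1052

Q ≈ 276 W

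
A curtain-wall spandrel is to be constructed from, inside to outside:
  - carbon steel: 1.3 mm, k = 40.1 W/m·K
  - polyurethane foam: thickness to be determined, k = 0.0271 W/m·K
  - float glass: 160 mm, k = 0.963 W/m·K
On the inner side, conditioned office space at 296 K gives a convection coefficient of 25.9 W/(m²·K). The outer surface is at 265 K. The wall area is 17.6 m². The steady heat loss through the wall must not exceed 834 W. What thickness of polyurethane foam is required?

L ≈ 12.2 mm

Model the wall as resistances in series:
R_inner film = 1/(h_i·A) = 1/(25.9×17.6) = 0.002194 K/W
R_carbon steel = L/(kA) = 0.0013/(40.1×17.6) = 1.842×10^-6 K/W
R_float glass = L/(kA) = 0.16/(0.963×17.6) = 0.00944 K/W
Sum of the known resistances R_other = 0.01164 K/W
Required total resistance R_tot = ΔT/Q_allow = 31/834 = 0.03717 K/W
R_polyurethane foam = R_tot − R_other = 0.02553 K/W
L = R·k·A = 0.02553×0.0271×17.6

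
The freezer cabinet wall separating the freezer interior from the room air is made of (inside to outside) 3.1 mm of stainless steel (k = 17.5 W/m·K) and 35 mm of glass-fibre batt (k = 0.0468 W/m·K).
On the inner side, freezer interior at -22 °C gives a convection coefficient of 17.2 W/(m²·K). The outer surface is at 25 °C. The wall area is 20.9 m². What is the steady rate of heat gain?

Q ≈ 1220 W

Series thermal resistances:
R_inner film = 1/(h_i·A) = 1/(17.2×20.9) = 0.002782 K/W
R_stainless steel = L/(kA) = 0.0031/(17.5×20.9) = 8.476×10^-6 K/W
R_glass-fibre batt = L/(kA) = 0.035/(0.0468×20.9) = 0.03578 K/W
R_total = 0.03857 K/W
Q = ΔT / R_total = 47 / 0.03857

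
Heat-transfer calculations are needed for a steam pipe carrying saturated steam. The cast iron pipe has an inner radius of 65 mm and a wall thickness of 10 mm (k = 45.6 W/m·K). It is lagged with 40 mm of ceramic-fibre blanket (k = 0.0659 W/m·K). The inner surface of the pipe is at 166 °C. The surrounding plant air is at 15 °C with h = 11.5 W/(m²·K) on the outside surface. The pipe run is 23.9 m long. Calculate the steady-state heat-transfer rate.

Treating each annulus and film as a series resistance:
R_cast iron pipe wall = ln(75/65)/(2π×45.6×23.9) = 2.09×10^-5 K/W
R_ceramic-fibre blanket = ln(115/75)/(2π×0.0659×23.9) = 0.04319 K/W
R_outer film = 1/(h_o·2πr_oL) = 1/(11.5×2π×0.115×23.9) = 0.005035 K/W
R_total = 0.04825 K/W
Q = ΔT/R_total = 151/0.04825

Q ≈ 3130 W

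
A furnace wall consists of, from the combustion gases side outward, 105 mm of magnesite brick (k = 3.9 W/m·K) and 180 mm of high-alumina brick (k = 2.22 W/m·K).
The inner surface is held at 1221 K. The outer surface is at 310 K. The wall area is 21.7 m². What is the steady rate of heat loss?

Model the wall as resistances in series:
R_magnesite brick = L/(kA) = 0.105/(3.9×21.7) = 0.001241 K/W
R_high-alumina brick = L/(kA) = 0.18/(2.22×21.7) = 0.003736 K/W
R_total = 0.004977 K/W
Q = ΔT / R_total = 911 / 0.004977

Q ≈ 183000 W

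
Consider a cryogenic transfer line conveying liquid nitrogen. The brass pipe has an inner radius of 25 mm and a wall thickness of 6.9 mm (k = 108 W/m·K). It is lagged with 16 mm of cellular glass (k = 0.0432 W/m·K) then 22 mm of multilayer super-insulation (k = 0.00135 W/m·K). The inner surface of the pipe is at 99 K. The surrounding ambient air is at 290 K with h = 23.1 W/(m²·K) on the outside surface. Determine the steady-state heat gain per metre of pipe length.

q′ ≈ 4.14 W/m

Cylindrical conduction, so R = ln(r₂/r₁)/(2πkL) per layer, in series:
R_brass pipe wall = ln(31.9/25)/(2π×108×1) = 3.592×10^-4 K/W
R_cellular glass = ln(47.9/31.9)/(2π×0.0432×1) = 1.498 K/W
R_multilayer super-insulation = ln(69.9/47.9)/(2π×0.00135×1) = 44.56 K/W
R_outer film = 1/(h_o·2πr_oL) = 1/(23.1×2π×0.0699×1) = 0.09857 K/W
R_total = 46.15 K/W
Q = ΔT/R_total = 191/46.15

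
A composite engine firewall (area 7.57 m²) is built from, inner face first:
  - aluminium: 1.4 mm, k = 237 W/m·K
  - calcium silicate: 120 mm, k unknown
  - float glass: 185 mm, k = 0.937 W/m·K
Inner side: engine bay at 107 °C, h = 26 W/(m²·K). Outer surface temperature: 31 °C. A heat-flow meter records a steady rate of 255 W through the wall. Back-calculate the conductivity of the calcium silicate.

k ≈ 0.0594 W/(m·K)

Series thermal resistances:
R_inner film = 1/(h_i·A) = 1/(26×7.57) = 0.005081 K/W
R_aluminium = L/(kA) = 0.0014/(237×7.57) = 7.803×10^-7 K/W
R_float glass = L/(kA) = 0.185/(0.937×7.57) = 0.02608 K/W
Sum of known resistances R_other = 0.03116 K/W
Total R = ΔT/Q = 76/255 = 0.298 K/W
R_calcium silicate = R_total − R_other = 0.2669 K/W
k = L/(R·A) = 0.12/(0.2669×7.57)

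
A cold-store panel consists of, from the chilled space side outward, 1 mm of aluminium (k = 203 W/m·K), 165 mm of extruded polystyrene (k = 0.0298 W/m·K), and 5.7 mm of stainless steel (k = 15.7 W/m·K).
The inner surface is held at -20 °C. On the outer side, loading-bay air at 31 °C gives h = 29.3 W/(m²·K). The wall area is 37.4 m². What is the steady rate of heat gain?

Q ≈ 342 W

Series thermal resistances:
R_aluminium = L/(kA) = 0.001/(203×37.4) = 1.317×10^-7 K/W
R_extruded polystyrene = L/(kA) = 0.165/(0.0298×37.4) = 0.148 K/W
R_stainless steel = L/(kA) = 0.0057/(15.7×37.4) = 9.707×10^-6 K/W
R_outer film = 1/(h_o·A) = 1/(29.3×37.4) = 9.126×10^-4 K/W
R_total = 0.149 K/W
Q = ΔT / R_total = 51 / 0.149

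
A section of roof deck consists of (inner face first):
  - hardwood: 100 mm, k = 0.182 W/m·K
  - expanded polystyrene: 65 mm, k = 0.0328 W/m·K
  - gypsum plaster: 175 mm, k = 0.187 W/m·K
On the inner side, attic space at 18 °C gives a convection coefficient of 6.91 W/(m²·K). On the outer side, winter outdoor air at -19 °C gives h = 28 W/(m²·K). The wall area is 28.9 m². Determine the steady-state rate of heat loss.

Q ≈ 293 W

Model the wall as resistances in series:
R_inner film = 1/(h_i·A) = 1/(6.91×28.9) = 0.005008 K/W
R_hardwood = L/(kA) = 0.1/(0.182×28.9) = 0.01901 K/W
R_expanded polystyrene = L/(kA) = 0.065/(0.0328×28.9) = 0.06857 K/W
R_gypsum plaster = L/(kA) = 0.175/(0.187×28.9) = 0.03238 K/W
R_outer film = 1/(h_o·A) = 1/(28×28.9) = 0.001236 K/W
R_total = 0.1262 K/W
Q = ΔT / R_total = 37 / 0.1262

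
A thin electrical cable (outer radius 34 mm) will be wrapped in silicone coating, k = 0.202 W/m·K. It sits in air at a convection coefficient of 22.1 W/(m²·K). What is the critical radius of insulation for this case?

For a cylinder r_cr = k/h = 0.202/22.1
r_cr = 9.14 mm; since the bare radius (34 mm) is above r_cr, any added insulation will reduce heat loss.

r_cr ≈ 9.14 mm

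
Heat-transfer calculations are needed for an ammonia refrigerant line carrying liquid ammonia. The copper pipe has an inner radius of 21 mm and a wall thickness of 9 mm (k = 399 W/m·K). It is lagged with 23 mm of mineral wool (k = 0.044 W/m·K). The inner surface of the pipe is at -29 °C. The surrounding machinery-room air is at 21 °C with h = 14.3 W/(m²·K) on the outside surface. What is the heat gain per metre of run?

Treating each annulus and film as a series resistance:
R_copper pipe wall = ln(30/21)/(2π×399×1) = 1.423×10^-4 K/W
R_mineral wool = ln(53/30)/(2π×0.044×1) = 2.059 K/W
R_outer film = 1/(h_o·2πr_oL) = 1/(14.3×2π×0.053×1) = 0.21 K/W
R_total = 2.269 K/W
Q = ΔT/R_total = 50/2.269

q′ ≈ 22 W/m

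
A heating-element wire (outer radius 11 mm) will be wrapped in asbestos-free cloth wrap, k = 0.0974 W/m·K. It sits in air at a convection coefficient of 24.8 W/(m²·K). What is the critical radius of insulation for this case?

r_cr ≈ 3.93 mm

For a cylinder r_cr = k/h = 0.0974/24.8
r_cr = 3.93 mm; since the bare radius (11 mm) is above r_cr, any added insulation will reduce heat loss.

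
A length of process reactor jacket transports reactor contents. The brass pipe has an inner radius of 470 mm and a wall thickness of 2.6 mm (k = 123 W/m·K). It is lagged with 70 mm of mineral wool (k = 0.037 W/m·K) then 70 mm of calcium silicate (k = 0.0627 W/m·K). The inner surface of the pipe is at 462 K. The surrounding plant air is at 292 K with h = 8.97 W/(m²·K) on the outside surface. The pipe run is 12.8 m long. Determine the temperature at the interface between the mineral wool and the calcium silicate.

Radial resistances (cylindrical: R_cond = ln(r_o/r_i)/(2πkL), R_conv = 1/(h·2πrL)):
R_brass pipe wall = ln(472.6/470)/(2π×123×12.8) = 5.577×10^-7 K/W
R_mineral wool = ln(542.6/472.6)/(2π×0.037×12.8) = 0.04642 K/W
R_calcium silicate = ln(612.6/542.6)/(2π×0.0627×12.8) = 0.02406 K/W
R_outer film = 1/(h_o·2πr_oL) = 1/(8.97×2π×0.6126×12.8) = 0.002263 K/W
R_total = 0.07274 K/W
Q = ΔT/R_total = 170/0.07274
Q = 2340 W
T_interface = T_inner − Q·ΣR(inner→interface) = 462 − 2340×0.04642

T ≈ 354 K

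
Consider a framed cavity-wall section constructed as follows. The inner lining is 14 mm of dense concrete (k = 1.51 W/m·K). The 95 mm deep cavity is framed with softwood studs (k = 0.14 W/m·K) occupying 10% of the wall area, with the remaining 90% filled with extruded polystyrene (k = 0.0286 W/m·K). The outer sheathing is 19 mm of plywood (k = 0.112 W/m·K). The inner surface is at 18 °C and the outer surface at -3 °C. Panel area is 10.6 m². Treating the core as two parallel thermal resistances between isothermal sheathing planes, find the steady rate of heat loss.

Sheathing layers in series; stud and cavity paths in parallel between them.
R_inner = 0.014/(1.51×10.6) = 8.747×10^-4 K/W
R_stud  = 0.095/(0.14×0.1×10.6) = 0.6402 K/W
R_cav   = 0.095/(0.0286×0.9×10.6) = 0.3482 K/W
1/R_core = 1/R_stud + 1/R_cav → R_core = 0.2255 K/W
R_outer = 0.019/(0.112×10.6) = 0.016 K/W
R_total = 0.2424 K/W
Q = ΔT/R_total = 21/0.2424

Q ≈ 86.6 W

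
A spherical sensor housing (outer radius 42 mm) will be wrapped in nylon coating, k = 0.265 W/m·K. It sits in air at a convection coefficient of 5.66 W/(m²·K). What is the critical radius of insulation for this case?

For a sphere r_cr = 2k/h = 2×0.265/5.66
r_cr = 93.6 mm; since the bare radius (42 mm) is below r_cr, adding a thin layer of insulation will *increase* heat loss.

r_cr ≈ 93.6 mm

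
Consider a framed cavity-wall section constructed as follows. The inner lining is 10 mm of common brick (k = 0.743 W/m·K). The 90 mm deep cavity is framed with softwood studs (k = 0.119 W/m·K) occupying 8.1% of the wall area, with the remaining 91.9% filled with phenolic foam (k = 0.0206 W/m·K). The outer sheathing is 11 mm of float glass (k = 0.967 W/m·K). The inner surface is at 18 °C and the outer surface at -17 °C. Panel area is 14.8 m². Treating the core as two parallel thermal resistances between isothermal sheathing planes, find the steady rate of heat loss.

Sheathing layers in series; stud and cavity paths in parallel between them.
R_inner = 0.01/(0.743×14.8) = 9.094×10^-4 K/W
R_stud  = 0.09/(0.119×0.081×14.8) = 0.6309 K/W
R_cav   = 0.09/(0.0206×0.919×14.8) = 0.3212 K/W
1/R_core = 1/R_stud + 1/R_cav → R_core = 0.2128 K/W
R_outer = 0.011/(0.967×14.8) = 7.686×10^-4 K/W
R_total = 0.2145 K/W
Q = ΔT/R_total = 35/0.2145

Q ≈ 163 W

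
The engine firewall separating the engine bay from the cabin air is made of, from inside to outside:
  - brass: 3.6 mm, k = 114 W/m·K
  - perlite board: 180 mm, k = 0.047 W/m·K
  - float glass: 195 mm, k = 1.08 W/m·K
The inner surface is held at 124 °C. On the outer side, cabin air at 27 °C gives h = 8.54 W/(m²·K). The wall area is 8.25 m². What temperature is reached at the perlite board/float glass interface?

Using the resistance-network approach (series):
R_brass = L/(kA) = 0.0036/(114×8.25) = 3.828×10^-6 K/W
R_perlite board = L/(kA) = 0.18/(0.047×8.25) = 0.4642 K/W
R_float glass = L/(kA) = 0.195/(1.08×8.25) = 0.02189 K/W
R_outer film = 1/(h_o·A) = 1/(8.54×8.25) = 0.01419 K/W
R_total = 0.5003 K/W;  Q = ΔT/R_total = 97/0.5003 = 193.9 W
T_interface = T_inner − Q·ΣR(inner→interface) = 124 − 194×0.4642

T ≈ 34 °C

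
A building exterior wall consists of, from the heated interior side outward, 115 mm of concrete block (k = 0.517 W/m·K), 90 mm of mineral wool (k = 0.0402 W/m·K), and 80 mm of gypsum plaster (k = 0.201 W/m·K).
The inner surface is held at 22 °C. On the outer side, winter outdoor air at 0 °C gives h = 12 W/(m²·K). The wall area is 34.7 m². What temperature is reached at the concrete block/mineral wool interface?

Thermal resistances in series:
R_concrete block = L/(kA) = 0.115/(0.517×34.7) = 0.00641 K/W
R_mineral wool = L/(kA) = 0.09/(0.0402×34.7) = 0.06452 K/W
R_gypsum plaster = L/(kA) = 0.08/(0.201×34.7) = 0.01147 K/W
R_outer film = 1/(h_o·A) = 1/(12×34.7) = 0.002402 K/W
R_total = 0.0848 K/W;  Q = ΔT/R_total = 22/0.0848 = 259.4 W
T_interface = T_inner − Q·ΣR(inner→interface) = 22 − 259×0.00641

T ≈ 20.3 °C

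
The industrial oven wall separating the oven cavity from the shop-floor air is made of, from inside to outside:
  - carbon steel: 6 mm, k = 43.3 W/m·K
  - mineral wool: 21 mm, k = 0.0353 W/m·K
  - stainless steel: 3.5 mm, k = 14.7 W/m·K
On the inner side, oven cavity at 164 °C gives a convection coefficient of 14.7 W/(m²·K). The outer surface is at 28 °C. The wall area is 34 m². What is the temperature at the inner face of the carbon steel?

T ≈ 150 °C

Model the wall as resistances in series:
R_inner film = 1/(h_i·A) = 1/(14.7×34) = 0.002001 K/W
R_carbon steel = L/(kA) = 0.006/(43.3×34) = 4.076×10^-6 K/W
R_mineral wool = L/(kA) = 0.021/(0.0353×34) = 0.0175 K/W
R_stainless steel = L/(kA) = 0.0035/(14.7×34) = 7.003×10^-6 K/W
R_total = 0.01951 K/W;  Q = ΔT/R_total = 136/0.01951 = 6971 W
T_interface = T_inner − Q·ΣR(inner→interface) = 164 − 6970×0.002001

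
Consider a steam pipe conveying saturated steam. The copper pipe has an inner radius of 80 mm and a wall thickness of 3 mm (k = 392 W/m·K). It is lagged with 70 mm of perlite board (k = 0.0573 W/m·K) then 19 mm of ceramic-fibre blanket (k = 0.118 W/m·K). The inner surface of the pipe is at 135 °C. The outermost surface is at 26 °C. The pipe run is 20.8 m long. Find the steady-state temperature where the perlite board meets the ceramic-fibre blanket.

T ≈ 35.3 °C

For a radial system each layer contributes R = ln(r_out/r_in)/(2πkL); films add R = 1/(hA).
R_copper pipe wall = ln(83/80)/(2π×392×20.8) = 7.186×10^-7 K/W
R_perlite board = ln(153/83)/(2π×0.0573×20.8) = 0.08167 K/W
R_ceramic-fibre blanket = ln(172/153)/(2π×0.118×20.8) = 0.007591 K/W
R_total = 0.08926 K/W
Q = ΔT/R_total = 109/0.08926
Q = 1220 W
T_interface = T_inner − Q·ΣR(inner→interface) = 135 − 1220×0.08167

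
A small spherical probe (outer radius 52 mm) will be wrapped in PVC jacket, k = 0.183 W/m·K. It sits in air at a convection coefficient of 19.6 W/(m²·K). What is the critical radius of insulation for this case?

For a sphere r_cr = 2k/h = 2×0.183/19.6
r_cr = 18.7 mm; since the bare radius (52 mm) is above r_cr, any added insulation will reduce heat loss.

r_cr ≈ 18.7 mm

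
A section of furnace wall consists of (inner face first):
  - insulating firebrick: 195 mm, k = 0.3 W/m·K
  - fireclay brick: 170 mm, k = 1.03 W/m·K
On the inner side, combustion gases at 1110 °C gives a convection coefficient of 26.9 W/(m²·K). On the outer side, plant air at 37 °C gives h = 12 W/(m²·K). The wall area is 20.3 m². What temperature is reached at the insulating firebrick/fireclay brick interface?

Thermal resistances in series:
R_inner film = 1/(h_i·A) = 1/(26.9×20.3) = 0.001831 K/W
R_insulating firebrick = L/(kA) = 0.195/(0.3×20.3) = 0.03202 K/W
R_fireclay brick = L/(kA) = 0.17/(1.03×20.3) = 0.00813 K/W
R_outer film = 1/(h_o·A) = 1/(12×20.3) = 0.004105 K/W
R_total = 0.04609 K/W;  Q = ΔT/R_total = 1073/0.04609 = 23280 W
T_interface = T_inner − Q·ΣR(inner→interface) = 1110 − 23300×0.03385

T ≈ 322 °C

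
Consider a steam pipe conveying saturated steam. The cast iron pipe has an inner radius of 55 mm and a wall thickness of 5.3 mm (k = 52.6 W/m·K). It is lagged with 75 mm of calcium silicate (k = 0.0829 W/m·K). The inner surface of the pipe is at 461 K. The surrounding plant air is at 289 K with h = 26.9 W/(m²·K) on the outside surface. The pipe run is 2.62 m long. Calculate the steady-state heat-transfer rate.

Q ≈ 282 W

For a radial system each layer contributes R = ln(r_out/r_in)/(2πkL); films add R = 1/(hA).
R_cast iron pipe wall = ln(60.3/55)/(2π×52.6×2.62) = 1.062×10^-4 K/W
R_calcium silicate = ln(135.3/60.3)/(2π×0.0829×2.62) = 0.5922 K/W
R_outer film = 1/(h_o·2πr_oL) = 1/(26.9×2π×0.1353×2.62) = 0.01669 K/W
R_total = 0.609 K/W
Q = ΔT/R_total = 172/0.609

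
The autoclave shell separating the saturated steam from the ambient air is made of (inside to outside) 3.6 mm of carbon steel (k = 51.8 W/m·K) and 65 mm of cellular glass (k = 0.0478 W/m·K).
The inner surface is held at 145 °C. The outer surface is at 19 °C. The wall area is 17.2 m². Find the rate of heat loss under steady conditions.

Treating each layer as a thermal resistance in series:
R_carbon steel = L/(kA) = 0.0036/(51.8×17.2) = 4.041×10^-6 K/W
R_cellular glass = L/(kA) = 0.065/(0.0478×17.2) = 0.07906 K/W
R_total = 0.07906 K/W
Q = ΔT / R_total = 126 / 0.07906

Q ≈ 1590 W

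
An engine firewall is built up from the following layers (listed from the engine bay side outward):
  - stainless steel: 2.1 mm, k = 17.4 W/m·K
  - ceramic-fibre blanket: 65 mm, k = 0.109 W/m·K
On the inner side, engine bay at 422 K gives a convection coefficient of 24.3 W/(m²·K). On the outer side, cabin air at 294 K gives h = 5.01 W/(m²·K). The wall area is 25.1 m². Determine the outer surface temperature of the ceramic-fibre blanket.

Thermal resistances in series:
R_inner film = 1/(h_i·A) = 1/(24.3×25.1) = 0.00164 K/W
R_stainless steel = L/(kA) = 0.0021/(17.4×25.1) = 4.808×10^-6 K/W
R_ceramic-fibre blanket = L/(kA) = 0.065/(0.109×25.1) = 0.02376 K/W
R_outer film = 1/(h_o·A) = 1/(5.01×25.1) = 0.007952 K/W
R_total = 0.03335 K/W;  Q = ΔT/R_total = 128/0.03335 = 3838 W
T_interface = T_inner − Q·ΣR(inner→interface) = 422 − 3840×0.0254

T ≈ 325 K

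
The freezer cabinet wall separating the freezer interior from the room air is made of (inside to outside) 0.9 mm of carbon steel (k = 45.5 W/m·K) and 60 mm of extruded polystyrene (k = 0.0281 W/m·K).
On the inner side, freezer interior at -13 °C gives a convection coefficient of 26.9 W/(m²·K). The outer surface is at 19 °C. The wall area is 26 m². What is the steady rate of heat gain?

Q ≈ 383 W

Treating each layer as a thermal resistance in series:
R_inner film = 1/(h_i·A) = 1/(26.9×26) = 0.00143 K/W
R_carbon steel = L/(kA) = 0.0009/(45.5×26) = 7.608×10^-7 K/W
R_extruded polystyrene = L/(kA) = 0.06/(0.0281×26) = 0.08212 K/W
R_total = 0.08355 K/W
Q = ΔT / R_total = 32 / 0.08355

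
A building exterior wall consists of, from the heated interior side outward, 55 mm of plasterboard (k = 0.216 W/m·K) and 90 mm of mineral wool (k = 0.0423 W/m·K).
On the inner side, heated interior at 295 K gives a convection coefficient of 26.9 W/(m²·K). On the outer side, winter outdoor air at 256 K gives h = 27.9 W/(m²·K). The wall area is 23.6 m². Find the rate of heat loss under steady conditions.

Q ≈ 375 W

Model the wall as resistances in series:
R_inner film = 1/(h_i·A) = 1/(26.9×23.6) = 0.001575 K/W
R_plasterboard = L/(kA) = 0.055/(0.216×23.6) = 0.01079 K/W
R_mineral wool = L/(kA) = 0.09/(0.0423×23.6) = 0.09016 K/W
R_outer film = 1/(h_o·A) = 1/(27.9×23.6) = 0.001519 K/W
R_total = 0.104 K/W
Q = ΔT / R_total = 39 / 0.104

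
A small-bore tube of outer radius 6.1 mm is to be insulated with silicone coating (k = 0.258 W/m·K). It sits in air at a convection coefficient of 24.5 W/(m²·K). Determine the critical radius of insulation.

For a cylinder r_cr = k/h = 0.258/24.5
r_cr = 10.5 mm; since the bare radius (6.1 mm) is below r_cr, adding a thin layer of insulation will *increase* heat loss.

r_cr ≈ 10.5 mm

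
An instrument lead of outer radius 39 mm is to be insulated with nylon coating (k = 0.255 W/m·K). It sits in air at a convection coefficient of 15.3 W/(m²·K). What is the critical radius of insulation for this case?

r_cr ≈ 16.7 mm

For a cylinder r_cr = k/h = 0.255/15.3
r_cr = 16.7 mm; since the bare radius (39 mm) is above r_cr, any added insulation will reduce heat loss.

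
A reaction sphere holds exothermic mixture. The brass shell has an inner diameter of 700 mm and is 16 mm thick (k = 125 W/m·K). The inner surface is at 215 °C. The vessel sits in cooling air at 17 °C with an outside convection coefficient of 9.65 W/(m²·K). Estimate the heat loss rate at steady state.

For a spherical shell R = (1/r₁ − 1/r₂)/(4πk); film R = 1/(h·4πr²). In series:
R_brass shell = (1/0.35 − 1/0.366)/(4π×125) = 7.952×10^-5 K/W
R_outer film = 1/(h·4πr_o²) = 1/(9.65×4π×0.366²) = 0.06156 K/W
R_total = 0.06164 K/W
Q = ΔT/R_total = 198/0.06164

Q ≈ 3210 W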